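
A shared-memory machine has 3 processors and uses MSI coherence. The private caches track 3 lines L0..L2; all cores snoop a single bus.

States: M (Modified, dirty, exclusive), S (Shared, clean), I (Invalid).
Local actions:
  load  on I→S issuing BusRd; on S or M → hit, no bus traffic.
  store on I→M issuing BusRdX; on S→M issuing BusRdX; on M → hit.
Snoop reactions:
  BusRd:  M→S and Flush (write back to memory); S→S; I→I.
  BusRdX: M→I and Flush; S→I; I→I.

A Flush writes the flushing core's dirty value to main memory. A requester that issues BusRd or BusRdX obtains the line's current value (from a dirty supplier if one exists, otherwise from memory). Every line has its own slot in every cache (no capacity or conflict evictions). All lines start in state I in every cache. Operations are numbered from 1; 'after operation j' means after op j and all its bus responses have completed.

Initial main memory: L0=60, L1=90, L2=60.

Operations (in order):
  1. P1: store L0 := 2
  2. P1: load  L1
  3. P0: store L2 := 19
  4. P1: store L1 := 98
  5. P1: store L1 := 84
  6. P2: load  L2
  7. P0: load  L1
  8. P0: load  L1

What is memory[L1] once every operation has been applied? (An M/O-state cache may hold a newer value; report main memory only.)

  op1 P1: store L0 := 2 → I/M/I on L0; bus BusRdX; mem=60
  op2 P1: load  L1 → I/S/I on L1; bus BusRd; mem=90
  op3 P0: store L2 := 19 → M/I/I on L2; bus BusRdX; mem=60
  op4 P1: store L1 := 98 → I/M/I on L1; bus BusRdX; mem=90
  op5 P1: store L1 := 84 → I/M/I on L1; bus (none); mem=90
  op6 P2: load  L2 → S/I/S on L2; bus BusRd Flush; mem=19
  op7 P0: load  L1 → S/S/I on L1; bus BusRd Flush; mem=84
  op8 P0: load  L1 → S/S/I on L1; bus (none); mem=84

memory[L1] = 84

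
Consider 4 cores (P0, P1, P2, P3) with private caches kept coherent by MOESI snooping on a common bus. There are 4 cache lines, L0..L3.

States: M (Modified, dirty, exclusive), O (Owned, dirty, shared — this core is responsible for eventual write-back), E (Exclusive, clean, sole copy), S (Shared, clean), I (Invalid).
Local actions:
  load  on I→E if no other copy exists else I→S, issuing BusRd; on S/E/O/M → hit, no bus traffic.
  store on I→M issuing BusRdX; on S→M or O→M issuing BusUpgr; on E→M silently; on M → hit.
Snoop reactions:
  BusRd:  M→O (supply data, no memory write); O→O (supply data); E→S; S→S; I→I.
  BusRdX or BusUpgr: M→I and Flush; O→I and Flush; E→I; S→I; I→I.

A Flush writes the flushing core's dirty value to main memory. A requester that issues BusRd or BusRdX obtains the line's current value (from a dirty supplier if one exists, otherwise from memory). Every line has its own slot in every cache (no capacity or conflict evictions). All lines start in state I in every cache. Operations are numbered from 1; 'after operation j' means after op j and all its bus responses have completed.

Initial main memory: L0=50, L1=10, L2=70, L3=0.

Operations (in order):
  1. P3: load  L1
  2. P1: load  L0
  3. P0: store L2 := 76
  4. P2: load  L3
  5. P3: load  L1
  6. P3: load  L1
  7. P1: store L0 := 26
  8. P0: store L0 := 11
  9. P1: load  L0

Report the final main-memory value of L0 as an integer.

memory[L0] = 26

step 1: P3: load  L1  ⟶  IIIE  (L1)  txn=BusRd  M[L1]=10
step 2: P1: load  L0  ⟶  IEII  (L0)  txn=BusRd  M[L0]=50
step 3: P0: store L2 := 76  ⟶  MIII  (L2)  txn=BusRdX  M[L2]=70
step 4: P2: load  L3  ⟶  IIEI  (L3)  txn=BusRd  M[L3]=0
step 5: P3: load  L1  ⟶  IIIE  (L1)  txn=∅  M[L1]=10
step 6: P3: load  L1  ⟶  IIIE  (L1)  txn=∅  M[L1]=10
step 7: P1: store L0 := 26  ⟶  IMII  (L0)  txn=∅  M[L0]=50
step 8: P0: store L0 := 11  ⟶  MIII  (L0)  txn=BusRdX+Flush  M[L0]=26
step 9: P1: load  L0  ⟶  OSII  (L0)  txn=BusRd  M[L0]=26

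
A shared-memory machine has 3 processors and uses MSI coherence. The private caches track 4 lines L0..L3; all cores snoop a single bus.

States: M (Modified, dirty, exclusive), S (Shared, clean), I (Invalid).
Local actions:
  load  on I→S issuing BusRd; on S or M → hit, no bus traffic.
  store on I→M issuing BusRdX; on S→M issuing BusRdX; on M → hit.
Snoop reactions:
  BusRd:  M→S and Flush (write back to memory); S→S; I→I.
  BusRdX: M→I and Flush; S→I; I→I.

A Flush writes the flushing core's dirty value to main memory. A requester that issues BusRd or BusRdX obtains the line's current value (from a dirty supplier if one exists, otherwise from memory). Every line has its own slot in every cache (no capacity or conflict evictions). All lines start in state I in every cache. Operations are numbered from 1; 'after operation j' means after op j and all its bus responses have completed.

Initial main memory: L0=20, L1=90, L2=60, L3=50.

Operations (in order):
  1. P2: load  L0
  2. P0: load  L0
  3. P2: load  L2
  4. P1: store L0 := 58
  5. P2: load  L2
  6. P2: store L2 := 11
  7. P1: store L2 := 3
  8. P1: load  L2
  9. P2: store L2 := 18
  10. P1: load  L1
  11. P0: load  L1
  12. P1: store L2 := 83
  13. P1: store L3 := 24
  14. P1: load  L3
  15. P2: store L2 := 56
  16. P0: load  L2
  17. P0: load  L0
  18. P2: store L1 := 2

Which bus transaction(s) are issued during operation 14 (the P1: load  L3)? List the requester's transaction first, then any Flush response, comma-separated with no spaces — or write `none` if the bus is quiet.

  op1 P2: load  L0 → I/I/S on L0; bus BusRd; mem=20
  op2 P0: load  L0 → S/I/S on L0; bus BusRd; mem=20
  op3 P2: load  L2 → I/I/S on L2; bus BusRd; mem=60
  op4 P1: store L0 := 58 → I/M/I on L0; bus BusRdX; mem=20
  op5 P2: load  L2 → I/I/S on L2; bus (none); mem=60
  op6 P2: store L2 := 11 → I/I/M on L2; bus BusRdX; mem=60
  op7 P1: store L2 := 3 → I/M/I on L2; bus BusRdX Flush; mem=11
  op8 P1: load  L2 → I/M/I on L2; bus (none); mem=11
  op9 P2: store L2 := 18 → I/I/M on L2; bus BusRdX Flush; mem=3
  op10 P1: load  L1 → I/S/I on L1; bus BusRd; mem=90
  op11 P0: load  L1 → S/S/I on L1; bus BusRd; mem=90
  op12 P1: store L2 := 83 → I/M/I on L2; bus BusRdX Flush; mem=18
  op13 P1: store L3 := 24 → I/M/I on L3; bus BusRdX; mem=50
  op14 P1: load  L3 → I/M/I on L3; bus (none); mem=50
  op15 P2: store L2 := 56 → I/I/M on L2; bus BusRdX Flush; mem=83
  op16 P0: load  L2 → S/I/S on L2; bus BusRd Flush; mem=56
  op17 P0: load  L0 → S/S/I on L0; bus BusRd Flush; mem=58
  op18 P2: store L1 := 2 → I/I/M on L1; bus BusRdX; mem=90

bus = none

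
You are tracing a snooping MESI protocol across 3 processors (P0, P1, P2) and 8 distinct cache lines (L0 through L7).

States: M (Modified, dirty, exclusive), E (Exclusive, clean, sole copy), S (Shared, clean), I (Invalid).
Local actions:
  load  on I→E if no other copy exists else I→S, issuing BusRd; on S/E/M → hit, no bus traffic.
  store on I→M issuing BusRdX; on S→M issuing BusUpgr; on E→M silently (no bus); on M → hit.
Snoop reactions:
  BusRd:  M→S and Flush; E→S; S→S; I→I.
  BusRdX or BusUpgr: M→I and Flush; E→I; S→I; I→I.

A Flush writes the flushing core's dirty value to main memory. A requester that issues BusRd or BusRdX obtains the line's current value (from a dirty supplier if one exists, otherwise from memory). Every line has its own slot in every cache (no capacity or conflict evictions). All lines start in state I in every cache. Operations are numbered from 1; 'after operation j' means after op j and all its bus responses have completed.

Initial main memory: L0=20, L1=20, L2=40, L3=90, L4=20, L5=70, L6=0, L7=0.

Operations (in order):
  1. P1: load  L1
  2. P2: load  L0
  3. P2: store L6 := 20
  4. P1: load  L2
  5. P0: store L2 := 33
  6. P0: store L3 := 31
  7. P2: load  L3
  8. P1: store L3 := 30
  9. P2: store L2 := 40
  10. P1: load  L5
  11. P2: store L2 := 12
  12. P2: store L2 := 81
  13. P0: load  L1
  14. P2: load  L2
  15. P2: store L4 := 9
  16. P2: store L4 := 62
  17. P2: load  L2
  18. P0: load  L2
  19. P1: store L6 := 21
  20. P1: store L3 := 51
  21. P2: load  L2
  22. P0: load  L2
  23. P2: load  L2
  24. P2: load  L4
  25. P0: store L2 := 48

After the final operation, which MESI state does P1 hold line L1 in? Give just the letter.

state = S

[1] P1: load  L1 | P0:I, P1:E(20), P2:I | bus: BusRd
[2] P2: load  L0 | P0:I, P1:I, P2:E(20) | bus: BusRd
[3] P2: store L6 := 20 | P0:I, P1:I, P2:M(20) | bus: BusRdX
[4] P1: load  L2 | P0:I, P1:E(40), P2:I | bus: BusRd
[5] P0: store L2 := 33 | P0:M(33), P1:I, P2:I | bus: BusRdX
[6] P0: store L3 := 31 | P0:M(31), P1:I, P2:I | bus: BusRdX
[7] P2: load  L3 | P0:S(31), P1:I, P2:S(31) | bus: BusRd,Flush
[8] P1: store L3 := 30 | P0:I, P1:M(30), P2:I | bus: BusRdX
[9] P2: store L2 := 40 | P0:I, P1:I, P2:M(40) | bus: BusRdX,Flush
[10] P1: load  L5 | P0:I, P1:E(70), P2:I | bus: BusRd
[11] P2: store L2 := 12 | P0:I, P1:I, P2:M(12) | bus: none
[12] P2: store L2 := 81 | P0:I, P1:I, P2:M(81) | bus: none
[13] P0: load  L1 | P0:S(20), P1:S(20), P2:I | bus: BusRd
[14] P2: load  L2 | P0:I, P1:I, P2:M(81) | bus: none
[15] P2: store L4 := 9 | P0:I, P1:I, P2:M(9) | bus: BusRdX
[16] P2: store L4 := 62 | P0:I, P1:I, P2:M(62) | bus: none
[17] P2: load  L2 | P0:I, P1:I, P2:M(81) | bus: none
[18] P0: load  L2 | P0:S(81), P1:I, P2:S(81) | bus: BusRd,Flush
[19] P1: store L6 := 21 | P0:I, P1:M(21), P2:I | bus: BusRdX,Flush
[20] P1: store L3 := 51 | P0:I, P1:M(51), P2:I | bus: none
[21] P2: load  L2 | P0:S(81), P1:I, P2:S(81) | bus: none
[22] P0: load  L2 | P0:S(81), P1:I, P2:S(81) | bus: none
[23] P2: load  L2 | P0:S(81), P1:I, P2:S(81) | bus: none
[24] P2: load  L4 | P0:I, P1:I, P2:M(62) | bus: none
[25] P0: store L2 := 48 | P0:M(48), P1:I, P2:I | bus: BusUpgr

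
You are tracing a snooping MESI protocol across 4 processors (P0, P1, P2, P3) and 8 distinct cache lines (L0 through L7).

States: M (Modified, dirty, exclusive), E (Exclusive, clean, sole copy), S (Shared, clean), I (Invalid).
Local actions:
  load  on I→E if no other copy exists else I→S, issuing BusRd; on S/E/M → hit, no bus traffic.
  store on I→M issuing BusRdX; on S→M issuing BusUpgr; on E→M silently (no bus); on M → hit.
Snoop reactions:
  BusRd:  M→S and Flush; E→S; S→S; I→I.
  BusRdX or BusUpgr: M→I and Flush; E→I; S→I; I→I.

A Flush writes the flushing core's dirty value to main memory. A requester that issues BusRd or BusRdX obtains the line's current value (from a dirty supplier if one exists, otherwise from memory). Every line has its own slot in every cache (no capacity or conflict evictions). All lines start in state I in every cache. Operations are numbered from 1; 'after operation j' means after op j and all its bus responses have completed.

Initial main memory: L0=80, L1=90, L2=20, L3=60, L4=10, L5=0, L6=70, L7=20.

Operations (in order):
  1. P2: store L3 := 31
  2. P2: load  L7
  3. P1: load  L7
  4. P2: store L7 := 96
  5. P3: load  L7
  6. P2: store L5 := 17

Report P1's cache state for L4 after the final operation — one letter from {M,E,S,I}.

state = I

step 1: P2: store L3 := 31  ⟶  IIMI  (L3)  txn=BusRdX  M[L3]=60
step 2: P2: load  L7  ⟶  IIEI  (L7)  txn=BusRd  M[L7]=20
step 3: P1: load  L7  ⟶  ISSI  (L7)  txn=BusRd  M[L7]=20
step 4: P2: store L7 := 96  ⟶  IIMI  (L7)  txn=BusUpgr  M[L7]=20
step 5: P3: load  L7  ⟶  IISS  (L7)  txn=BusRd+Flush  M[L7]=96
step 6: P2: store L5 := 17  ⟶  IIMI  (L5)  txn=BusRdX  M[L5]=0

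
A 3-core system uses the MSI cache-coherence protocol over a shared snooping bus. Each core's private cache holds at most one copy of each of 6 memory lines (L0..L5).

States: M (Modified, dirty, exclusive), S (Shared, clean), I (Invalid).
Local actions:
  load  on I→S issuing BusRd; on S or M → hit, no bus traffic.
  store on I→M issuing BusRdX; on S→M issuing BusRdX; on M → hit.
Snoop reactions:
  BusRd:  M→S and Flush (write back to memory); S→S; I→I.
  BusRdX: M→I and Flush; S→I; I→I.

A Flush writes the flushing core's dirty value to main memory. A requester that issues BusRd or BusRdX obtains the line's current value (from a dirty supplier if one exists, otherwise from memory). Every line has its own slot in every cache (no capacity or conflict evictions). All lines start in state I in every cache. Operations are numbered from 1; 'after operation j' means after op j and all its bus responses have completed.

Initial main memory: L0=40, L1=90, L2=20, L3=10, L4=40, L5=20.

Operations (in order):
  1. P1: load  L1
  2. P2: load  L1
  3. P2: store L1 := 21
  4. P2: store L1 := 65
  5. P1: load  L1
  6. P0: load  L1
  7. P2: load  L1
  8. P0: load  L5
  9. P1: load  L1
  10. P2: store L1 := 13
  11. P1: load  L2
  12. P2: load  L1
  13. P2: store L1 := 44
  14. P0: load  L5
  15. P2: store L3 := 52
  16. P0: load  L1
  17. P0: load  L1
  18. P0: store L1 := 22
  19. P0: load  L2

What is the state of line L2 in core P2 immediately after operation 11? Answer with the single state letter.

state = I

  op1 P1: load  L1 → I/S/I on L1; bus BusRd; mem=90
  op2 P2: load  L1 → I/S/S on L1; bus BusRd; mem=90
  op3 P2: store L1 := 21 → I/I/M on L1; bus BusRdX; mem=90
  op4 P2: store L1 := 65 → I/I/M on L1; bus (none); mem=90
  op5 P1: load  L1 → I/S/S on L1; bus BusRd Flush; mem=65
  op6 P0: load  L1 → S/S/S on L1; bus BusRd; mem=65
  op7 P2: load  L1 → S/S/S on L1; bus (none); mem=65
  op8 P0: load  L5 → S/I/I on L5; bus BusRd; mem=20
  op9 P1: load  L1 → S/S/S on L1; bus (none); mem=65
  op10 P2: store L1 := 13 → I/I/M on L1; bus BusRdX; mem=65
  op11 P1: load  L2 → I/S/I on L2; bus BusRd; mem=20
  op12 P2: load  L1 → I/I/M on L1; bus (none); mem=65
  op13 P2: store L1 := 44 → I/I/M on L1; bus (none); mem=65
  op14 P0: load  L5 → S/I/I on L5; bus (none); mem=20
  op15 P2: store L3 := 52 → I/I/M on L3; bus BusRdX; mem=10
  op16 P0: load  L1 → S/I/S on L1; bus BusRd Flush; mem=44
  op17 P0: load  L1 → S/I/S on L1; bus (none); mem=44
  op18 P0: store L1 := 22 → M/I/I on L1; bus BusRdX; mem=44
  op19 P0: load  L2 → S/S/I on L2; bus BusRd; mem=20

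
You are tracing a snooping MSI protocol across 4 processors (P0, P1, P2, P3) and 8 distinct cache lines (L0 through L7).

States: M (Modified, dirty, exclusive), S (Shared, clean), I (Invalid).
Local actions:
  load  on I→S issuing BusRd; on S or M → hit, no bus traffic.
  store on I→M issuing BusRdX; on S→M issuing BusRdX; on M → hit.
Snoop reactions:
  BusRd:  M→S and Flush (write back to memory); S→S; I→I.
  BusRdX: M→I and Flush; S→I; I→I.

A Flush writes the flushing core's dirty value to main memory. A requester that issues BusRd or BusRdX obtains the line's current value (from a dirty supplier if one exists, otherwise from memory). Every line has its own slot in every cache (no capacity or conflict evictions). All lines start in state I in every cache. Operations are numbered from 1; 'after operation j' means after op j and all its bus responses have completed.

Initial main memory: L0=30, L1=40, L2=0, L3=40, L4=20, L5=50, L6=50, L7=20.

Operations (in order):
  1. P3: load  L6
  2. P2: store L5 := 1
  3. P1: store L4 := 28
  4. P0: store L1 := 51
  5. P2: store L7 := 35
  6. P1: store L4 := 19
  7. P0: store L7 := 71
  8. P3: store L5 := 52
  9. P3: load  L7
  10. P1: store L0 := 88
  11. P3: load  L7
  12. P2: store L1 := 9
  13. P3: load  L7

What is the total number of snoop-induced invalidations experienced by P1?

  op1 P3: load  L6 → I/I/I/S on L6; bus BusRd; mem=50
  op2 P2: store L5 := 1 → I/I/M/I on L5; bus BusRdX; mem=50
  op3 P1: store L4 := 28 → I/M/I/I on L4; bus BusRdX; mem=20
  op4 P0: store L1 := 51 → M/I/I/I on L1; bus BusRdX; mem=40
  op5 P2: store L7 := 35 → I/I/M/I on L7; bus BusRdX; mem=20
  op6 P1: store L4 := 19 → I/M/I/I on L4; bus (none); mem=20
  op7 P0: store L7 := 71 → M/I/I/I on L7; bus BusRdX Flush; mem=35
  op8 P3: store L5 := 52 → I/I/I/M on L5; bus BusRdX Flush; mem=1
  op9 P3: load  L7 → S/I/I/S on L7; bus BusRd Flush; mem=71
  op10 P1: store L0 := 88 → I/M/I/I on L0; bus BusRdX; mem=30
  op11 P3: load  L7 → S/I/I/S on L7; bus (none); mem=71
  op12 P2: store L1 := 9 → I/I/M/I on L1; bus BusRdX Flush; mem=51
  op13 P3: load  L7 → S/I/I/S on L7; bus (none); mem=71

invalidations = 0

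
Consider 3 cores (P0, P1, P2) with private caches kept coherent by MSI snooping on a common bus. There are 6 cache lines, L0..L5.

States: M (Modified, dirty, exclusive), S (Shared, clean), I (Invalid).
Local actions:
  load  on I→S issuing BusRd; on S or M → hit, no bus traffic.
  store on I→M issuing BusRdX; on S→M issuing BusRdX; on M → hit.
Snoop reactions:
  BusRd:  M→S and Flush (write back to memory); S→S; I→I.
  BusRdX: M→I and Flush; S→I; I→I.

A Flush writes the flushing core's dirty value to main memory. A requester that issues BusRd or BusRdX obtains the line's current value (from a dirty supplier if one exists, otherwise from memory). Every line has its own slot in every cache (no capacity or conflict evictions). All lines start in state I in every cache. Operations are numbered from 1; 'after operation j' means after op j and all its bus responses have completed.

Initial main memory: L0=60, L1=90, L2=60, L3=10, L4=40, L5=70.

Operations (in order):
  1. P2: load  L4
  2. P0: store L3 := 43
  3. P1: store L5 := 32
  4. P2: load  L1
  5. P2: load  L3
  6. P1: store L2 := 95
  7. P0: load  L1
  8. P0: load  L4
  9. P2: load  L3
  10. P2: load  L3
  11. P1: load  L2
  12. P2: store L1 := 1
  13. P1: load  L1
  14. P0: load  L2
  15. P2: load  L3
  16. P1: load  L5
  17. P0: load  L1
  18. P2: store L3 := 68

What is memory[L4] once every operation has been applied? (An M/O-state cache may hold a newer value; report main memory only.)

memory[L4] = 40

[1] P2: load  L4 | P0:I, P1:I, P2:S(40) | bus: BusRd
[2] P0: store L3 := 43 | P0:M(43), P1:I, P2:I | bus: BusRdX
[3] P1: store L5 := 32 | P0:I, P1:M(32), P2:I | bus: BusRdX
[4] P2: load  L1 | P0:I, P1:I, P2:S(90) | bus: BusRd
[5] P2: load  L3 | P0:S(43), P1:I, P2:S(43) | bus: BusRd,Flush
[6] P1: store L2 := 95 | P0:I, P1:M(95), P2:I | bus: BusRdX
[7] P0: load  L1 | P0:S(90), P1:I, P2:S(90) | bus: BusRd
[8] P0: load  L4 | P0:S(40), P1:I, P2:S(40) | bus: BusRd
[9] P2: load  L3 | P0:S(43), P1:I, P2:S(43) | bus: none
[10] P2: load  L3 | P0:S(43), P1:I, P2:S(43) | bus: none
[11] P1: load  L2 | P0:I, P1:M(95), P2:I | bus: none
[12] P2: store L1 := 1 | P0:I, P1:I, P2:M(1) | bus: BusRdX
[13] P1: load  L1 | P0:I, P1:S(1), P2:S(1) | bus: BusRd,Flush
[14] P0: load  L2 | P0:S(95), P1:S(95), P2:I | bus: BusRd,Flush
[15] P2: load  L3 | P0:S(43), P1:I, P2:S(43) | bus: none
[16] P1: load  L5 | P0:I, P1:M(32), P2:I | bus: none
[17] P0: load  L1 | P0:S(1), P1:S(1), P2:S(1) | bus: BusRd
[18] P2: store L3 := 68 | P0:I, P1:I, P2:M(68) | bus: BusRdX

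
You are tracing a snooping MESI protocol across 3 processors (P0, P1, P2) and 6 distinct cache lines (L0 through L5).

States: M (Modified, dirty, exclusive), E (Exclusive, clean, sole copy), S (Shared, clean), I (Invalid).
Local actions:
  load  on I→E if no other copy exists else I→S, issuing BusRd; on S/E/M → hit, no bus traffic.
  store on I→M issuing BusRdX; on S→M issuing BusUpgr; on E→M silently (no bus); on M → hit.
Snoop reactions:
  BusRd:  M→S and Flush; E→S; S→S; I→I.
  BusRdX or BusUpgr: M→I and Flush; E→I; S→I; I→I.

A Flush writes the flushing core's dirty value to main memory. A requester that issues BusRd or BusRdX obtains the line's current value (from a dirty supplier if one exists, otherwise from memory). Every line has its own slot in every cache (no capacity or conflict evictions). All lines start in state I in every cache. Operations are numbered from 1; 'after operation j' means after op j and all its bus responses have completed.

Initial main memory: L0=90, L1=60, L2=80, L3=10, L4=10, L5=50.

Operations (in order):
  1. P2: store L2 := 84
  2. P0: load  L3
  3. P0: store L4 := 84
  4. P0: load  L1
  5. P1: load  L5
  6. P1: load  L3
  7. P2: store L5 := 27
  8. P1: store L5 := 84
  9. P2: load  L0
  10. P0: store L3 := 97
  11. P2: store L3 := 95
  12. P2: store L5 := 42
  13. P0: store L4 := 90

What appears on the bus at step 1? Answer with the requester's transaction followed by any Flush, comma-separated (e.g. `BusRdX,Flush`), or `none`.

bus = BusRdX

  op1 P2: store L2 := 84 → I/I/M on L2; bus BusRdX; mem=80
  op2 P0: load  L3 → E/I/I on L3; bus BusRd; mem=10
  op3 P0: store L4 := 84 → M/I/I on L4; bus BusRdX; mem=10
  op4 P0: load  L1 → E/I/I on L1; bus BusRd; mem=60
  op5 P1: load  L5 → I/E/I on L5; bus BusRd; mem=50
  op6 P1: load  L3 → S/S/I on L3; bus BusRd; mem=10
  op7 P2: store L5 := 27 → I/I/M on L5; bus BusRdX; mem=50
  op8 P1: store L5 := 84 → I/M/I on L5; bus BusRdX Flush; mem=27
  op9 P2: load  L0 → I/I/E on L0; bus BusRd; mem=90
  op10 P0: store L3 := 97 → M/I/I on L3; bus BusUpgr; mem=10
  op11 P2: store L3 := 95 → I/I/M on L3; bus BusRdX Flush; mem=97
  op12 P2: store L5 := 42 → I/I/M on L5; bus BusRdX Flush; mem=84
  op13 P0: store L4 := 90 → M/I/I on L4; bus (none); mem=10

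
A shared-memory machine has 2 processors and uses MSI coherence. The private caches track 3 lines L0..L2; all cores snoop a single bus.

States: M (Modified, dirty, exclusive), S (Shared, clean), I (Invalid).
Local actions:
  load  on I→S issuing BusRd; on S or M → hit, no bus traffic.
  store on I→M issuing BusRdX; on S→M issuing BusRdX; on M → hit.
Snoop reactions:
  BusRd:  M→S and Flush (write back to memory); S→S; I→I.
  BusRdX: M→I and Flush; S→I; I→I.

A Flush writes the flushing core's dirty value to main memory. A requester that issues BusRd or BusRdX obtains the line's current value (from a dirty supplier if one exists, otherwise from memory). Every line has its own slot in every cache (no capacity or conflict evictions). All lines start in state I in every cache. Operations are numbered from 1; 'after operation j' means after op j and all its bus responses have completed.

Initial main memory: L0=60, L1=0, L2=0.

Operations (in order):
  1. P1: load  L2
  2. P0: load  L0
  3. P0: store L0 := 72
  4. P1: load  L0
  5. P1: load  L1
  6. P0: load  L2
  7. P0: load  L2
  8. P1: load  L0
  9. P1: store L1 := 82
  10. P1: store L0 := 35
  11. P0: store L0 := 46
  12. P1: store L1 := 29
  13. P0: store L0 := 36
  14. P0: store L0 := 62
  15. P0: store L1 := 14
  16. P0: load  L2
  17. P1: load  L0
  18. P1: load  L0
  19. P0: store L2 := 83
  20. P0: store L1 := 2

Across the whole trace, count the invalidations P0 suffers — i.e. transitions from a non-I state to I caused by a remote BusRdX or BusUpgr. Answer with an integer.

invalidations = 1

step 1: P1: load  L2  ⟶  IS  (L2)  txn=BusRd  M[L2]=0
step 2: P0: load  L0  ⟶  SI  (L0)  txn=BusRd  M[L0]=60
step 3: P0: store L0 := 72  ⟶  MI  (L0)  txn=BusRdX  M[L0]=60
step 4: P1: load  L0  ⟶  SS  (L0)  txn=BusRd+Flush  M[L0]=72
step 5: P1: load  L1  ⟶  IS  (L1)  txn=BusRd  M[L1]=0
step 6: P0: load  L2  ⟶  SS  (L2)  txn=BusRd  M[L2]=0
step 7: P0: load  L2  ⟶  SS  (L2)  txn=∅  M[L2]=0
step 8: P1: load  L0  ⟶  SS  (L0)  txn=∅  M[L0]=72
step 9: P1: store L1 := 82  ⟶  IM  (L1)  txn=BusRdX  M[L1]=0
step 10: P1: store L0 := 35  ⟶  IM  (L0)  txn=BusRdX  M[L0]=72
step 11: P0: store L0 := 46  ⟶  MI  (L0)  txn=BusRdX+Flush  M[L0]=35
step 12: P1: store L1 := 29  ⟶  IM  (L1)  txn=∅  M[L1]=0
step 13: P0: store L0 := 36  ⟶  MI  (L0)  txn=∅  M[L0]=35
step 14: P0: store L0 := 62  ⟶  MI  (L0)  txn=∅  M[L0]=35
step 15: P0: store L1 := 14  ⟶  MI  (L1)  txn=BusRdX+Flush  M[L1]=29
step 16: P0: load  L2  ⟶  SS  (L2)  txn=∅  M[L2]=0
step 17: P1: load  L0  ⟶  SS  (L0)  txn=BusRd+Flush  M[L0]=62
step 18: P1: load  L0  ⟶  SS  (L0)  txn=∅  M[L0]=62
step 19: P0: store L2 := 83  ⟶  MI  (L2)  txn=BusRdX  M[L2]=0
step 20: P0: store L1 := 2  ⟶  MI  (L1)  txn=∅  M[L1]=29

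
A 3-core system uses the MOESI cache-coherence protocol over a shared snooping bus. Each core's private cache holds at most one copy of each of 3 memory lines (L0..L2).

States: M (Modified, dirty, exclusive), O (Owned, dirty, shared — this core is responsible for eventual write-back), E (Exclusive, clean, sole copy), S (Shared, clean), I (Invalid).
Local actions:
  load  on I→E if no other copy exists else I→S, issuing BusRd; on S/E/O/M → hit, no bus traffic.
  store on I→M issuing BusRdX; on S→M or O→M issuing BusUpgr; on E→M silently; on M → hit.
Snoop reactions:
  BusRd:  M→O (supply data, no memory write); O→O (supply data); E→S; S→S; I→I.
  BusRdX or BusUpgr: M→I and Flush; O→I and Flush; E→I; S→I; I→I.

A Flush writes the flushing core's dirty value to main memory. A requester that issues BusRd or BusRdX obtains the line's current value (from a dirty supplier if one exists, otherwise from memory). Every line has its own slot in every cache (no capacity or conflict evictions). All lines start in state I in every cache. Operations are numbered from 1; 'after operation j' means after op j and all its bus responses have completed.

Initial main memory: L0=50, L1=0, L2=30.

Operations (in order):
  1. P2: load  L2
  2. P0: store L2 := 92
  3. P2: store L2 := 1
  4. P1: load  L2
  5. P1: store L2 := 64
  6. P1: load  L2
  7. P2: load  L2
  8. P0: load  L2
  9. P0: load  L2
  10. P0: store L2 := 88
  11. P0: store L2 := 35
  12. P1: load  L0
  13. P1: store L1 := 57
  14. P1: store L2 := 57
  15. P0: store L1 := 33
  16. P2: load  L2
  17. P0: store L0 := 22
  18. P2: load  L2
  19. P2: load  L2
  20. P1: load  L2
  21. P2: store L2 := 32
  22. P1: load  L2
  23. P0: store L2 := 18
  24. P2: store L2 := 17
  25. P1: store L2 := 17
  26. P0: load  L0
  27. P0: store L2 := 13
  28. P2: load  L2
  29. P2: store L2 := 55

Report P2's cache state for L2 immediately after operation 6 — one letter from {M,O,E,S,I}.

state = I

  op1 P2: load  L2 → I/I/E on L2; bus BusRd; mem=30
  op2 P0: store L2 := 92 → M/I/I on L2; bus BusRdX; mem=30
  op3 P2: store L2 := 1 → I/I/M on L2; bus BusRdX Flush; mem=92
  op4 P1: load  L2 → I/S/O on L2; bus BusRd; mem=92
  op5 P1: store L2 := 64 → I/M/I on L2; bus BusUpgr Flush; mem=1
  op6 P1: load  L2 → I/M/I on L2; bus (none); mem=1
  op7 P2: load  L2 → I/O/S on L2; bus BusRd; mem=1
  op8 P0: load  L2 → S/O/S on L2; bus BusRd; mem=1
  op9 P0: load  L2 → S/O/S on L2; bus (none); mem=1
  op10 P0: store L2 := 88 → M/I/I on L2; bus BusUpgr Flush; mem=64
  op11 P0: store L2 := 35 → M/I/I on L2; bus (none); mem=64
  op12 P1: load  L0 → I/E/I on L0; bus BusRd; mem=50
  op13 P1: store L1 := 57 → I/M/I on L1; bus BusRdX; mem=0
  op14 P1: store L2 := 57 → I/M/I on L2; bus BusRdX Flush; mem=35
  op15 P0: store L1 := 33 → M/I/I on L1; bus BusRdX Flush; mem=57
  op16 P2: load  L2 → I/O/S on L2; bus BusRd; mem=35
  op17 P0: store L0 := 22 → M/I/I on L0; bus BusRdX; mem=50
  op18 P2: load  L2 → I/O/S on L2; bus (none); mem=35
  op19 P2: load  L2 → I/O/S on L2; bus (none); mem=35
  op20 P1: load  L2 → I/O/S on L2; bus (none); mem=35
  op21 P2: store L2 := 32 → I/I/M on L2; bus BusUpgr Flush; mem=57
  op22 P1: load  L2 → I/S/O on L2; bus BusRd; mem=57
  op23 P0: store L2 := 18 → M/I/I on L2; bus BusRdX Flush; mem=32
  op24 P2: store L2 := 17 → I/I/M on L2; bus BusRdX Flush; mem=18
  op25 P1: store L2 := 17 → I/M/I on L2; bus BusRdX Flush; mem=17
  op26 P0: load  L0 → M/I/I on L0; bus (none); mem=50
  op27 P0: store L2 := 13 → M/I/I on L2; bus BusRdX Flush; mem=17
  op28 P2: load  L2 → O/I/S on L2; bus BusRd; mem=17
  op29 P2: store L2 := 55 → I/I/M on L2; bus BusUpgr Flush; mem=13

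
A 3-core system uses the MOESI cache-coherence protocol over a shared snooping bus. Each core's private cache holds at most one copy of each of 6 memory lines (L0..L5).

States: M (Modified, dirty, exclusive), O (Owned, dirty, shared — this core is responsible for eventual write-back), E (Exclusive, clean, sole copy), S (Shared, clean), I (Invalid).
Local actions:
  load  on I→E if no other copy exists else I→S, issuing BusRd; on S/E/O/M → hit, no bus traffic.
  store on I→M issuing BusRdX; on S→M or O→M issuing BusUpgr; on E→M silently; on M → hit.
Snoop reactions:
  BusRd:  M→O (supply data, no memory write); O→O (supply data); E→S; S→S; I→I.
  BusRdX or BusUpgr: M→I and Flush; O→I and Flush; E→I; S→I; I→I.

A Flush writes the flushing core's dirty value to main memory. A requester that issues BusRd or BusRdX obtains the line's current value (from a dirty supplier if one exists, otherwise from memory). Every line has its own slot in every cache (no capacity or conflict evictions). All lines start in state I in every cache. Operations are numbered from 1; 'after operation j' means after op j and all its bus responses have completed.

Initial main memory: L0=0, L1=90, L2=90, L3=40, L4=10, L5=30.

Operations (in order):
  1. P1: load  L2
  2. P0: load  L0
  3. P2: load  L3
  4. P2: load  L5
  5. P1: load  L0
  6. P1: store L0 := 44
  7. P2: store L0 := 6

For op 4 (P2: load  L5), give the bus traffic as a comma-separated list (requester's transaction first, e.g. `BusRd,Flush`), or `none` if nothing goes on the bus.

bus = BusRd

[1] P1: load  L2 | P0:I, P1:E(90), P2:I | bus: BusRd
[2] P0: load  L0 | P0:E(0), P1:I, P2:I | bus: BusRd
[3] P2: load  L3 | P0:I, P1:I, P2:E(40) | bus: BusRd
[4] P2: load  L5 | P0:I, P1:I, P2:E(30) | bus: BusRd
[5] P1: load  L0 | P0:S(0), P1:S(0), P2:I | bus: BusRd
[6] P1: store L0 := 44 | P0:I, P1:M(44), P2:I | bus: BusUpgr
[7] P2: store L0 := 6 | P0:I, P1:I, P2:M(6) | bus: BusRdX,Flush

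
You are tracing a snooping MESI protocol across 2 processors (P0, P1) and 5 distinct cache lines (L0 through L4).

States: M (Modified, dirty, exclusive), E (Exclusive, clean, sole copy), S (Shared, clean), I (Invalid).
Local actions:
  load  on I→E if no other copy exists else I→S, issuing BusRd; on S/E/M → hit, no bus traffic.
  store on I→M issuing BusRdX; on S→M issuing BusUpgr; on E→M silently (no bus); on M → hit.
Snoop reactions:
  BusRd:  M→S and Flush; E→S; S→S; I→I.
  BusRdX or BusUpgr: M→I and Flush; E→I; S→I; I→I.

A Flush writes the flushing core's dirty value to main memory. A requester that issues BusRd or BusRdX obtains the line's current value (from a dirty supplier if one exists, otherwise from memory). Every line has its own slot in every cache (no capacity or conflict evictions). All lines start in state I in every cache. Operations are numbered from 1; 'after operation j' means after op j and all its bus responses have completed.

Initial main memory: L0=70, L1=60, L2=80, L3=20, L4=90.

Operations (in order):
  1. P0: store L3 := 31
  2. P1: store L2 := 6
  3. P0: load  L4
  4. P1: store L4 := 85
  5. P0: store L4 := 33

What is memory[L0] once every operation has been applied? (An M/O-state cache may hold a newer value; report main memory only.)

memory[L0] = 70

1. P0: store L3 := 31  bus=[BusRdX]  L3: P0=M P1=I  mem[L3]=20
2. P1: store L2 := 6  bus=[BusRdX]  L2: P0=I P1=M  mem[L2]=80
3. P0: load  L4  bus=[BusRd]  L4: P0=E P1=I  mem[L4]=90
4. P1: store L4 := 85  bus=[BusRdX]  L4: P0=I P1=M  mem[L4]=90
5. P0: store L4 := 33  bus=[BusRdX,Flush]  L4: P0=M P1=I  mem[L4]=85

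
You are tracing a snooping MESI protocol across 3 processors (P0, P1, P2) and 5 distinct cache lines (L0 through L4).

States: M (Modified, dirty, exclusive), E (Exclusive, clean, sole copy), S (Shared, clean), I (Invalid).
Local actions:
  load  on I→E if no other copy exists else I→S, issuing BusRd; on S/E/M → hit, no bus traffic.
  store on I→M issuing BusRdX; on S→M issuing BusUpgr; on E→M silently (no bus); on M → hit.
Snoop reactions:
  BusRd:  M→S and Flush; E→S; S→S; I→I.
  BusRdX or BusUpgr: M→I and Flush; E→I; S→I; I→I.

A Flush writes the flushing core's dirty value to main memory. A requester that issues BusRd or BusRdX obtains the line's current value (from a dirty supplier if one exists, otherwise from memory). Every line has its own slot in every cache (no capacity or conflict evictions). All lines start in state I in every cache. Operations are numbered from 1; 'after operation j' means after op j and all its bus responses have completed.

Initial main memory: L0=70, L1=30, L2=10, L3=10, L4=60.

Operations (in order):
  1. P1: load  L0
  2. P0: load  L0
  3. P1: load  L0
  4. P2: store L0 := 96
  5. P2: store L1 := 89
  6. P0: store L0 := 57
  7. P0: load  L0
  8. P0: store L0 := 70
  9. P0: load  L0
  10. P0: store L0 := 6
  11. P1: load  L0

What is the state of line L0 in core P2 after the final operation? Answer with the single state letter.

1. P1: load  L0  bus=[BusRd]  L0: P0=I P1=E P2=I  mem[L0]=70
2. P0: load  L0  bus=[BusRd]  L0: P0=S P1=S P2=I  mem[L0]=70
3. P1: load  L0  bus=[-]  L0: P0=S P1=S P2=I  mem[L0]=70
4. P2: store L0 := 96  bus=[BusRdX]  L0: P0=I P1=I P2=M  mem[L0]=70
5. P2: store L1 := 89  bus=[BusRdX]  L1: P0=I P1=I P2=M  mem[L1]=30
6. P0: store L0 := 57  bus=[BusRdX,Flush]  L0: P0=M P1=I P2=I  mem[L0]=96
7. P0: load  L0  bus=[-]  L0: P0=M P1=I P2=I  mem[L0]=96
8. P0: store L0 := 70  bus=[-]  L0: P0=M P1=I P2=I  mem[L0]=96
9. P0: load  L0  bus=[-]  L0: P0=M P1=I P2=I  mem[L0]=96
10. P0: store L0 := 6  bus=[-]  L0: P0=M P1=I P2=I  mem[L0]=96
11. P1: load  L0  bus=[BusRd,Flush]  L0: P0=S P1=S P2=I  mem[L0]=6

state = I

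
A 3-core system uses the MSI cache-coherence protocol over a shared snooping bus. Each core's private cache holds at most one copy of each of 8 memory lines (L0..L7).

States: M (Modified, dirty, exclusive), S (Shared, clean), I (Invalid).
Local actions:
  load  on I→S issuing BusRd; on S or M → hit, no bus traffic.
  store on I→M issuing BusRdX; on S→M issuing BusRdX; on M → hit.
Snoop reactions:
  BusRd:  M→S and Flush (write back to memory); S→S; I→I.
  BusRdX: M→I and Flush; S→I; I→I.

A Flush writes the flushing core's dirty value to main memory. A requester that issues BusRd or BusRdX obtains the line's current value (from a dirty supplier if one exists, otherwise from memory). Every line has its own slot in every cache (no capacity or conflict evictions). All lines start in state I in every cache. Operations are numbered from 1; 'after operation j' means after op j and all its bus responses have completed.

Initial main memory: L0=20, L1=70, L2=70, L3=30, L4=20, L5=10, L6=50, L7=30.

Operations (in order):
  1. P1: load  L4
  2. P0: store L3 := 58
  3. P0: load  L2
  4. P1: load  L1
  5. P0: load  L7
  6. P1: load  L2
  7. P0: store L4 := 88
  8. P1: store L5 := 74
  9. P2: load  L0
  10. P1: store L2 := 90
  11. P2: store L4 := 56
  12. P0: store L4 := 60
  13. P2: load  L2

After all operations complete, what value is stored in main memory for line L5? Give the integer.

  op1 P1: load  L4 → I/S/I on L4; bus BusRd; mem=20
  op2 P0: store L3 := 58 → M/I/I on L3; bus BusRdX; mem=30
  op3 P0: load  L2 → S/I/I on L2; bus BusRd; mem=70
  op4 P1: load  L1 → I/S/I on L1; bus BusRd; mem=70
  op5 P0: load  L7 → S/I/I on L7; bus BusRd; mem=30
  op6 P1: load  L2 → S/S/I on L2; bus BusRd; mem=70
  op7 P0: store L4 := 88 → M/I/I on L4; bus BusRdX; mem=20
  op8 P1: store L5 := 74 → I/M/I on L5; bus BusRdX; mem=10
  op9 P2: load  L0 → I/I/S on L0; bus BusRd; mem=20
  op10 P1: store L2 := 90 → I/M/I on L2; bus BusRdX; mem=70
  op11 P2: store L4 := 56 → I/I/M on L4; bus BusRdX Flush; mem=88
  op12 P0: store L4 := 60 → M/I/I on L4; bus BusRdX Flush; mem=56
  op13 P2: load  L2 → I/S/S on L2; bus BusRd Flush; mem=90

memory[L5] = 10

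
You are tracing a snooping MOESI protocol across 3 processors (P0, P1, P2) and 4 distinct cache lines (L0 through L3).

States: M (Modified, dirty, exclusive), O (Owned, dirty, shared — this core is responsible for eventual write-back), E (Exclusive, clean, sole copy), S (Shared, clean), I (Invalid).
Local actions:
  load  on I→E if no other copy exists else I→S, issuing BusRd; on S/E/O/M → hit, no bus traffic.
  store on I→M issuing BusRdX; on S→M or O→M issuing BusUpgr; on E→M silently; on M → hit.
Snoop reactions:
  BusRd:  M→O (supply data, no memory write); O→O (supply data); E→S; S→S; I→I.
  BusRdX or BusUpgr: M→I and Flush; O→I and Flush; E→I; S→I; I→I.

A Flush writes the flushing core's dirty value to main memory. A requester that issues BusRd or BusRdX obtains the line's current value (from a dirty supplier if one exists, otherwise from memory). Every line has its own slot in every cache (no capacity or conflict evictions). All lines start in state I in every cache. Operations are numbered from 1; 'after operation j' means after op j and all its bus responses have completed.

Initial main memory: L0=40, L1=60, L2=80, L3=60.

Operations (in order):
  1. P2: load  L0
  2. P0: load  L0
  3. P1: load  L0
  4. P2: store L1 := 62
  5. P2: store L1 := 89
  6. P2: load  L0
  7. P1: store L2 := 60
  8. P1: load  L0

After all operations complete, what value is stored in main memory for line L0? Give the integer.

[1] P2: load  L0 | P0:I, P1:I, P2:E(40) | bus: BusRd
[2] P0: load  L0 | P0:S(40), P1:I, P2:S(40) | bus: BusRd
[3] P1: load  L0 | P0:S(40), P1:S(40), P2:S(40) | bus: BusRd
[4] P2: store L1 := 62 | P0:I, P1:I, P2:M(62) | bus: BusRdX
[5] P2: store L1 := 89 | P0:I, P1:I, P2:M(89) | bus: none
[6] P2: load  L0 | P0:S(40), P1:S(40), P2:S(40) | bus: none
[7] P1: store L2 := 60 | P0:I, P1:M(60), P2:I | bus: BusRdX
[8] P1: load  L0 | P0:S(40), P1:S(40), P2:S(40) | bus: none

memory[L0] = 40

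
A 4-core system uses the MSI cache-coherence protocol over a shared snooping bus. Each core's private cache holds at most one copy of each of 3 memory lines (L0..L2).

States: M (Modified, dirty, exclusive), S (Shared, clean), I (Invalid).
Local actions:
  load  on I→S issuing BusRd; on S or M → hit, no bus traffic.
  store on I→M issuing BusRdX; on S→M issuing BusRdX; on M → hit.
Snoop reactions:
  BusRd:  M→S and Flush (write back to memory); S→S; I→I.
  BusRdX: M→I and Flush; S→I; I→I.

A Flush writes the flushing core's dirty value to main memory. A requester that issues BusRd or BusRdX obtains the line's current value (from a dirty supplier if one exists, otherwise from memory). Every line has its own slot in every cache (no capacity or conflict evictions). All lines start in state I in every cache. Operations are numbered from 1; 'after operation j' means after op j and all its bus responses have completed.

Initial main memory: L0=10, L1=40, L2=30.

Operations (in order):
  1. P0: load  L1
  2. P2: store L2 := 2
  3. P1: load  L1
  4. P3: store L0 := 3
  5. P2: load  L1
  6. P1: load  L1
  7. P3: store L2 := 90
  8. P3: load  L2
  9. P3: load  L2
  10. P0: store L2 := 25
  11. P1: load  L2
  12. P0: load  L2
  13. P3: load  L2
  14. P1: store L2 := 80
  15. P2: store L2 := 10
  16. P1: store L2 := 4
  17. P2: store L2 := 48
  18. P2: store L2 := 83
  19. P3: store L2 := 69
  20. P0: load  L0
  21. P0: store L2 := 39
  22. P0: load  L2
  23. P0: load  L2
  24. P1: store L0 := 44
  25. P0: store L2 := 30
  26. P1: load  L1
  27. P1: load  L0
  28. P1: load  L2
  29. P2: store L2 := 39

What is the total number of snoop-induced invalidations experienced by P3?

invalidations = 4

step 1: P0: load  L1  ⟶  SIII  (L1)  txn=BusRd  M[L1]=40
step 2: P2: store L2 := 2  ⟶  IIMI  (L2)  txn=BusRdX  M[L2]=30
step 3: P1: load  L1  ⟶  SSII  (L1)  txn=BusRd  M[L1]=40
step 4: P3: store L0 := 3  ⟶  IIIM  (L0)  txn=BusRdX  M[L0]=10
step 5: P2: load  L1  ⟶  SSSI  (L1)  txn=BusRd  M[L1]=40
step 6: P1: load  L1  ⟶  SSSI  (L1)  txn=∅  M[L1]=40
step 7: P3: store L2 := 90  ⟶  IIIM  (L2)  txn=BusRdX+Flush  M[L2]=2
step 8: P3: load  L2  ⟶  IIIM  (L2)  txn=∅  M[L2]=2
step 9: P3: load  L2  ⟶  IIIM  (L2)  txn=∅  M[L2]=2
step 10: P0: store L2 := 25  ⟶  MIII  (L2)  txn=BusRdX+Flush  M[L2]=90
step 11: P1: load  L2  ⟶  SSII  (L2)  txn=BusRd+Flush  M[L2]=25
step 12: P0: load  L2  ⟶  SSII  (L2)  txn=∅  M[L2]=25
step 13: P3: load  L2  ⟶  SSIS  (L2)  txn=BusRd  M[L2]=25
step 14: P1: store L2 := 80  ⟶  IMII  (L2)  txn=BusRdX  M[L2]=25
step 15: P2: store L2 := 10  ⟶  IIMI  (L2)  txn=BusRdX+Flush  M[L2]=80
step 16: P1: store L2 := 4  ⟶  IMII  (L2)  txn=BusRdX+Flush  M[L2]=10
step 17: P2: store L2 := 48  ⟶  IIMI  (L2)  txn=BusRdX+Flush  M[L2]=4
step 18: P2: store L2 := 83  ⟶  IIMI  (L2)  txn=∅  M[L2]=4
step 19: P3: store L2 := 69  ⟶  IIIM  (L2)  txn=BusRdX+Flush  M[L2]=83
step 20: P0: load  L0  ⟶  SIIS  (L0)  txn=BusRd+Flush  M[L0]=3
step 21: P0: store L2 := 39  ⟶  MIII  (L2)  txn=BusRdX+Flush  M[L2]=69
step 22: P0: load  L2  ⟶  MIII  (L2)  txn=∅  M[L2]=69
step 23: P0: load  L2  ⟶  MIII  (L2)  txn=∅  M[L2]=69
step 24: P1: store L0 := 44  ⟶  IMII  (L0)  txn=BusRdX  M[L0]=3
step 25: P0: store L2 := 30  ⟶  MIII  (L2)  txn=∅  M[L2]=69
step 26: P1: load  L1  ⟶  SSSI  (L1)  txn=∅  M[L1]=40
step 27: P1: load  L0  ⟶  IMII  (L0)  txn=∅  M[L0]=3
step 28: P1: load  L2  ⟶  SSII  (L2)  txn=BusRd+Flush  M[L2]=30
step 29: P2: store L2 := 39  ⟶  IIMI  (L2)  txn=BusRdX  M[L2]=30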